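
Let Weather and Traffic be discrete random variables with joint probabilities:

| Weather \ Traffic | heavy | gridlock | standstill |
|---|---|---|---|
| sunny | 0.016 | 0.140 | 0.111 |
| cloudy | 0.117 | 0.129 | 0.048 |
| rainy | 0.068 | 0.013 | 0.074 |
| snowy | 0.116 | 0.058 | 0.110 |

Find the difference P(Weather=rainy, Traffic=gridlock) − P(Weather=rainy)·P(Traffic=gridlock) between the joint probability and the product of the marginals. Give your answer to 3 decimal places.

-0.040

P(Weather=rainy) = 0.068 + 0.013 + 0.074 = 0.155.
P(Traffic=gridlock) = 0.140 + 0.129 + 0.013 + 0.058 = 0.340.
P(Weather=rainy, Traffic=gridlock) − P(Weather=rainy)P(Traffic=gridlock) = 0.013 − 0.155×0.340 = -0.040.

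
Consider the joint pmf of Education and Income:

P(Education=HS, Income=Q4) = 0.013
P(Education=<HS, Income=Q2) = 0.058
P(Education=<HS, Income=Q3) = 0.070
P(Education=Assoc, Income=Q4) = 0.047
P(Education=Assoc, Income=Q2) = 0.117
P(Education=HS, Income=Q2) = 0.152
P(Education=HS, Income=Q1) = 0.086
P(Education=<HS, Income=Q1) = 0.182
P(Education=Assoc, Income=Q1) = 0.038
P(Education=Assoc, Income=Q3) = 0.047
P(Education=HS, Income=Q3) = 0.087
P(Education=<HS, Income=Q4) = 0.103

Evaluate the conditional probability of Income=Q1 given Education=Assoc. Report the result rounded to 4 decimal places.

P(Education=Assoc) = 0.038 + 0.117 + 0.047 + 0.047 = 0.249.
P(Income=Q1 | Education=Assoc) = 0.038/0.249 = 0.1526.

0.1526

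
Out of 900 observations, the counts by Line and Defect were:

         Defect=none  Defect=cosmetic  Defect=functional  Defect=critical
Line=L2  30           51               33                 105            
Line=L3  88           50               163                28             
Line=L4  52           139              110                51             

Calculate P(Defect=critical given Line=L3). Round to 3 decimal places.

Total with Line=L3: 88 + 50 + 163 + 28 = 329.
P(Defect=critical | Line=L3) = 28/329 = 0.085.

0.085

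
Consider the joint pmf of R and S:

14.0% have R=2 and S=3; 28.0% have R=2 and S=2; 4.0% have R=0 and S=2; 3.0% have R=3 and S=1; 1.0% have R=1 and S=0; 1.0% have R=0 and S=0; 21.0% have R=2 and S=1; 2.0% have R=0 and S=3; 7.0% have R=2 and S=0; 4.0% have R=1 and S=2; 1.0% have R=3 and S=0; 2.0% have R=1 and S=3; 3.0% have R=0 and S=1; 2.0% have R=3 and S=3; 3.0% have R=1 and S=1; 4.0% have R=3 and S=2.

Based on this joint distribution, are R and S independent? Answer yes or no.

yes

Every cell satisfies P(R,S) = P(R)·P(S). For instance P(R=0) = 0.100, P(S=0) = 0.100, and 0.100×0.100 = 0.010 matches the joint entry. So R and S are independent.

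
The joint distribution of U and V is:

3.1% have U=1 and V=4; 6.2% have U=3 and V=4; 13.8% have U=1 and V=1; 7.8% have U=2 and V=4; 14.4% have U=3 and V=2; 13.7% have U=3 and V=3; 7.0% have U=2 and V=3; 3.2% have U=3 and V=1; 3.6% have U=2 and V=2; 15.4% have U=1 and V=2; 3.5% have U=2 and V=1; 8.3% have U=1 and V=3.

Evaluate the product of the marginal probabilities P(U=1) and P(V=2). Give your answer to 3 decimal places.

P(U=1) = 0.138 + 0.154 + 0.083 + 0.031 = 0.406.
P(V=2) = 0.154 + 0.036 + 0.144 = 0.334.
Product: 0.406 × 0.334 = 0.136.

0.136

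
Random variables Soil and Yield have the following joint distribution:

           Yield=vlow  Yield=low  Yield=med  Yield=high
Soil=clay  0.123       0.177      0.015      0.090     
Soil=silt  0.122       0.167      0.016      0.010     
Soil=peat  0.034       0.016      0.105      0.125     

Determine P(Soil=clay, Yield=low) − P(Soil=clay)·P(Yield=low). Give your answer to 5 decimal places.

0.03120

P(Soil=clay) = 0.123 + 0.177 + 0.015 + 0.090 = 0.405.
P(Yield=low) = 0.177 + 0.167 + 0.016 = 0.360.
P(Soil=clay, Yield=low) − P(Soil=clay)P(Yield=low) = 0.177 − 0.405×0.360 = 0.03120.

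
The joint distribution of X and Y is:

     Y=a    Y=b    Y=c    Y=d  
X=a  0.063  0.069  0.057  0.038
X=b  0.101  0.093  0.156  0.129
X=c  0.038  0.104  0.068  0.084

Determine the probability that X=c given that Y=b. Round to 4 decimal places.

P(Y=b) = 0.069 + 0.093 + 0.104 = 0.266.
P(X=c | Y=b) = 0.104/0.266 = 0.3910.

0.3910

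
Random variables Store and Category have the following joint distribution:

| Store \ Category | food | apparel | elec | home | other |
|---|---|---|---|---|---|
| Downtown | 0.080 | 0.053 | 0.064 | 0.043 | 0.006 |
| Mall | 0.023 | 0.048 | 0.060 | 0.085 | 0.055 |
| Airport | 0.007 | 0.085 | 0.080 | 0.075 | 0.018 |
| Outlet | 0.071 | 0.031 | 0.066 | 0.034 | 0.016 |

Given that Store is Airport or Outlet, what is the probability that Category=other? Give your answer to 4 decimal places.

0.0704

P(Store=Airport) = 0.007 + 0.085 + 0.080 + 0.075 + 0.018 = 0.265.
P(Store=Outlet) = 0.071 + 0.031 + 0.066 + 0.034 + 0.016 = 0.218.
P(Store ∈ {Airport, Outlet}) = 0.265 + 0.218 = 0.483; P(Category=other, Store ∈ {Airport, Outlet}) = 0.018 + 0.016 = 0.034.
P(Category=other | Store ∈ {Airport, Outlet}) = 0.034/0.483 = 0.0704.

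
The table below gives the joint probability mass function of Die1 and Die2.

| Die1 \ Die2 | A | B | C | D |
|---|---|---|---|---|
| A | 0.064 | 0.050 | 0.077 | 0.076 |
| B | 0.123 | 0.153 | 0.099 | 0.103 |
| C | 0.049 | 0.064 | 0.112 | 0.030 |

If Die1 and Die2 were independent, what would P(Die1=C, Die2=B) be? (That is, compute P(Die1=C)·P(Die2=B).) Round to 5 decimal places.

P(Die1=C) = 0.049 + 0.064 + 0.112 + 0.030 = 0.255.
P(Die2=B) = 0.050 + 0.153 + 0.064 = 0.267.
Product: 0.255 × 0.267 = 0.06809.

0.06809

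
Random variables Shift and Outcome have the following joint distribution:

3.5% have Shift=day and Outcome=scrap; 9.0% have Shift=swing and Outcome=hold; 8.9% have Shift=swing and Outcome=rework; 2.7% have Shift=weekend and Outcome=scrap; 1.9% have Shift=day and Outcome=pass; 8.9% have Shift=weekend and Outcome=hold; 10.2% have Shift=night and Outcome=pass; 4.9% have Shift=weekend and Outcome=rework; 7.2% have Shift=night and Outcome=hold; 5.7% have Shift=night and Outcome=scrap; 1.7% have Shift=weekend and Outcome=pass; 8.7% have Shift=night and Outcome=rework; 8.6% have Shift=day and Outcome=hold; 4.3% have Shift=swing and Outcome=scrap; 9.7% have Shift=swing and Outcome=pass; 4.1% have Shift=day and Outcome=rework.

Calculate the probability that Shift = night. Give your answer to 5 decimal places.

0.31800

P(Shift=night) = 0.102 + 0.087 + 0.057 + 0.072 = 0.318.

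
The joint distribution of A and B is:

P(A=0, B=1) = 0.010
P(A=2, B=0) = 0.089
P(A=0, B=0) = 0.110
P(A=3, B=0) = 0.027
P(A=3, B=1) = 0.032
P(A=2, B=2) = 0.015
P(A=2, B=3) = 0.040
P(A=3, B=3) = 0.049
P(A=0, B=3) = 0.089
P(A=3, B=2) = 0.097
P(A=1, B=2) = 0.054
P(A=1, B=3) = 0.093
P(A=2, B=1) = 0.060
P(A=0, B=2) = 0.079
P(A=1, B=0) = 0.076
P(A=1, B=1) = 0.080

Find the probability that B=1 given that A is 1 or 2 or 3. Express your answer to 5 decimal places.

P(A=1) = 0.076 + 0.080 + 0.054 + 0.093 = 0.303.
P(A=2) = 0.089 + 0.060 + 0.015 + 0.040 = 0.204.
P(A=3) = 0.027 + 0.032 + 0.097 + 0.049 = 0.205.
P(A ∈ {1, 2, 3}) = 0.303 + 0.204 + 0.205 = 0.712; P(B=1, A ∈ {1, 2, 3}) = 0.080 + 0.060 + 0.032 = 0.172.
P(B=1 | A ∈ {1, 2, 3}) = 0.172/0.712 = 0.24157.

0.24157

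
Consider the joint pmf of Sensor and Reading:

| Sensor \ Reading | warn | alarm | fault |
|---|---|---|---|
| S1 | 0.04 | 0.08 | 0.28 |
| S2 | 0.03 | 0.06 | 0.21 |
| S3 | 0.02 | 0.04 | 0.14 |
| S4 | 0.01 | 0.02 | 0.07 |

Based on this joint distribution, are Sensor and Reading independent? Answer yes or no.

Every cell satisfies P(Sensor,Reading) = P(Sensor)·P(Reading). For instance P(Sensor=S4) = 0.10, P(Reading=warn) = 0.10, and 0.10×0.10 = 0.01 matches the joint entry. So Sensor and Reading are independent.

yes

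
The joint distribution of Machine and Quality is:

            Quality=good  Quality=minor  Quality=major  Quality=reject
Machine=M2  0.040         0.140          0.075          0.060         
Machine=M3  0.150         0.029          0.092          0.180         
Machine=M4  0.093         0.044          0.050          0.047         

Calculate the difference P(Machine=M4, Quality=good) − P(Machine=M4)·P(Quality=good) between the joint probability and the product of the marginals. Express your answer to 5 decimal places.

0.02678

P(Machine=M4) = 0.093 + 0.044 + 0.050 + 0.047 = 0.234.
P(Quality=good) = 0.040 + 0.150 + 0.093 = 0.283.
P(Machine=M4, Quality=good) − P(Machine=M4)P(Quality=good) = 0.093 − 0.234×0.283 = 0.02678.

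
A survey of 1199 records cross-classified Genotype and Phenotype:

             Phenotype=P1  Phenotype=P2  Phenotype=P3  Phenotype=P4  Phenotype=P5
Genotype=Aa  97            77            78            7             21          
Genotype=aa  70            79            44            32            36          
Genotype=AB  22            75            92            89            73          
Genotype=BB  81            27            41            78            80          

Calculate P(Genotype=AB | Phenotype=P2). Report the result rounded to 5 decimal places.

Total with Phenotype=P2: 77 + 79 + 75 + 27 = 258.
P(Genotype=AB | Phenotype=P2) = 75/258 = 0.29070.

0.29070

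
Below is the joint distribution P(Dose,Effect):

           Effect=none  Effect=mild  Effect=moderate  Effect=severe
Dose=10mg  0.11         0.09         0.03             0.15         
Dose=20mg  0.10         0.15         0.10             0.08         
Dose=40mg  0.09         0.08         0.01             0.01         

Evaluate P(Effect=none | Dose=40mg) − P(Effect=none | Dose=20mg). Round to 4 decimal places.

0.2411

P(Dose=40mg) = 0.09 + 0.08 + 0.01 + 0.01 = 0.19; P(Effect=none | Dose=40mg) = 0.09/0.19 = 0.47368.
P(Dose=20mg) = 0.10 + 0.15 + 0.10 + 0.08 = 0.43; P(Effect=none | Dose=20mg) = 0.10/0.43 = 0.23256.
Difference = 0.2411.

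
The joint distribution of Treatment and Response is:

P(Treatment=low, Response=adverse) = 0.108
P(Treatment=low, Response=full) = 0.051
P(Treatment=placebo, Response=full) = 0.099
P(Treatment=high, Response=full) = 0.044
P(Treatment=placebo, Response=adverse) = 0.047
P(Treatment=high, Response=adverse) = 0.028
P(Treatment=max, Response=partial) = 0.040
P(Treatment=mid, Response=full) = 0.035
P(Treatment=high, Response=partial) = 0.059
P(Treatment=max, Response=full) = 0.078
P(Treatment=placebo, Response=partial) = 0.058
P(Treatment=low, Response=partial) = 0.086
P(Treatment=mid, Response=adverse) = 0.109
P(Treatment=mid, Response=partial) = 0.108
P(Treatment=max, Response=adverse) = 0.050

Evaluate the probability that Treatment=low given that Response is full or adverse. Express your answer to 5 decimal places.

P(Response=full) = 0.099 + 0.051 + 0.035 + 0.044 + 0.078 = 0.307.
P(Response=adverse) = 0.047 + 0.108 + 0.109 + 0.028 + 0.050 = 0.342.
P(Response ∈ {full, adverse}) = 0.307 + 0.342 = 0.649; P(Treatment=low, Response ∈ {full, adverse}) = 0.051 + 0.108 = 0.159.
P(Treatment=low | Response ∈ {full, adverse}) = 0.159/0.649 = 0.24499.

0.24499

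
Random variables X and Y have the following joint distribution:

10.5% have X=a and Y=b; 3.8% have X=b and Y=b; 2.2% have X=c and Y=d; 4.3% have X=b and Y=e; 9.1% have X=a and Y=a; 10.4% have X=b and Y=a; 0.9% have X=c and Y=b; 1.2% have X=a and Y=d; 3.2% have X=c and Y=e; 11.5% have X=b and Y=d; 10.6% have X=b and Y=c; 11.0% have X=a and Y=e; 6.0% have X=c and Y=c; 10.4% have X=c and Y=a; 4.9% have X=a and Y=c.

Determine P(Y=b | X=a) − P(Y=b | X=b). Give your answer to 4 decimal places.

P(X=a) = 0.091 + 0.105 + 0.049 + 0.012 + 0.110 = 0.367; P(Y=b | X=a) = 0.105/0.367 = 0.28610.
P(X=b) = 0.104 + 0.038 + 0.106 + 0.115 + 0.043 = 0.406; P(Y=b | X=b) = 0.038/0.406 = 0.09360.
Difference = 0.1925.

0.1925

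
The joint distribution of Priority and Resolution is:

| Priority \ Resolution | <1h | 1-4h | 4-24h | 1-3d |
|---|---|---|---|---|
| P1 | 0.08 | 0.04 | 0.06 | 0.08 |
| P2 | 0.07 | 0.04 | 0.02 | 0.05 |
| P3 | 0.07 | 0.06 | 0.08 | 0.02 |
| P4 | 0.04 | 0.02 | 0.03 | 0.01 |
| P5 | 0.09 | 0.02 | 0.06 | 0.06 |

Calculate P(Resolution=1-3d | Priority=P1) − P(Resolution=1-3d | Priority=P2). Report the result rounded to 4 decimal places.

0.0299

P(Priority=P1) = 0.08 + 0.04 + 0.06 + 0.08 = 0.26; P(Resolution=1-3d | Priority=P1) = 0.08/0.26 = 0.30769.
P(Priority=P2) = 0.07 + 0.04 + 0.02 + 0.05 = 0.18; P(Resolution=1-3d | Priority=P2) = 0.05/0.18 = 0.27778.
Difference = 0.0299.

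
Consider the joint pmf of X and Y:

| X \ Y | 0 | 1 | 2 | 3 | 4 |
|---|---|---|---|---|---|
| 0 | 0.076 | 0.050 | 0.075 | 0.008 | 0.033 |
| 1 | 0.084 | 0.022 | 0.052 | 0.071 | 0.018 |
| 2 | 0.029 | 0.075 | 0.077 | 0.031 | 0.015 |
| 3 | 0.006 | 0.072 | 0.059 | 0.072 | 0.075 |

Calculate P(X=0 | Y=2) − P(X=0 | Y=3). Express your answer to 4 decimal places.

P(Y=2) = 0.075 + 0.052 + 0.077 + 0.059 = 0.263; P(X=0 | Y=2) = 0.075/0.263 = 0.28517.
P(Y=3) = 0.008 + 0.071 + 0.031 + 0.072 = 0.182; P(X=0 | Y=3) = 0.008/0.182 = 0.04396.
Difference = 0.2412.

0.2412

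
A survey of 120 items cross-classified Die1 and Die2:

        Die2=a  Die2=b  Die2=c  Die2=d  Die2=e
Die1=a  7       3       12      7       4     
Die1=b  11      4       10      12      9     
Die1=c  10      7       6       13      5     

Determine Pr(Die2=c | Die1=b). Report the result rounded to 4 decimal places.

Total with Die1=b: 11 + 4 + 10 + 12 + 9 = 46.
P(Die2=c | Die1=b) = 10/46 = 0.2174.

0.2174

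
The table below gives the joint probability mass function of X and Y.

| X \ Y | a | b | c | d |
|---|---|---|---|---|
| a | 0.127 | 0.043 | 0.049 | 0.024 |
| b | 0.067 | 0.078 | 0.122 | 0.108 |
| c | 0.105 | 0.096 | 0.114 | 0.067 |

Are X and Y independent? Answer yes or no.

P(X=a) = 0.243 and P(Y=a) = 0.299, so their product is 0.07266, but P(X=a, Y=a) = 0.127. Since these differ, X and Y are not independent.

no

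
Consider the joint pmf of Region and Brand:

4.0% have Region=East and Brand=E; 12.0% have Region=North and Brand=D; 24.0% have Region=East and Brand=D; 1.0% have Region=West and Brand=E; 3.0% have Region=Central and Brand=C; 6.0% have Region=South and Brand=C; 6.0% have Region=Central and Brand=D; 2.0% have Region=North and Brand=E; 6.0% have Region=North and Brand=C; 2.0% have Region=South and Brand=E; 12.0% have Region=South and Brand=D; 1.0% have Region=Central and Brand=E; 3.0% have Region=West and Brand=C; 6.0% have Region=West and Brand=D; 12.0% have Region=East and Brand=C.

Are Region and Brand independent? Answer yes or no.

yes

Every cell satisfies P(Region,Brand) = P(Region)·P(Brand). For instance P(Region=North) = 0.200, P(Brand=E) = 0.100, and 0.200×0.100 = 0.020 matches the joint entry. So Region and Brand are independent.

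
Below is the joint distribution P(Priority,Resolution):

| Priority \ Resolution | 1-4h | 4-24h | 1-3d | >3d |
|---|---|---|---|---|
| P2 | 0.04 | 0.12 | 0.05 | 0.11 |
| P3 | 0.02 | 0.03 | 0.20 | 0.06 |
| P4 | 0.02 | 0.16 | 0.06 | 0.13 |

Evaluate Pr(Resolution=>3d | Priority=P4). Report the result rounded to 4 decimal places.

P(Priority=P4) = 0.02 + 0.16 + 0.06 + 0.13 = 0.37.
P(Resolution=>3d | Priority=P4) = 0.13/0.37 = 0.3514.

0.3514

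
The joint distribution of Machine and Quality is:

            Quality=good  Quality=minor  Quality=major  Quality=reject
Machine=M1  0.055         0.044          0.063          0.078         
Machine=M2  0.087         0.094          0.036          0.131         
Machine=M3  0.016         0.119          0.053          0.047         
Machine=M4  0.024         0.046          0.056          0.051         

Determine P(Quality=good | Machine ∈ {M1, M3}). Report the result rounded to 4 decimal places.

P(Machine=M1) = 0.055 + 0.044 + 0.063 + 0.078 = 0.240.
P(Machine=M3) = 0.016 + 0.119 + 0.053 + 0.047 = 0.235.
P(Machine ∈ {M1, M3}) = 0.240 + 0.235 = 0.475; P(Quality=good, Machine ∈ {M1, M3}) = 0.055 + 0.016 = 0.071.
P(Quality=good | Machine ∈ {M1, M3}) = 0.071/0.475 = 0.1495.

0.1495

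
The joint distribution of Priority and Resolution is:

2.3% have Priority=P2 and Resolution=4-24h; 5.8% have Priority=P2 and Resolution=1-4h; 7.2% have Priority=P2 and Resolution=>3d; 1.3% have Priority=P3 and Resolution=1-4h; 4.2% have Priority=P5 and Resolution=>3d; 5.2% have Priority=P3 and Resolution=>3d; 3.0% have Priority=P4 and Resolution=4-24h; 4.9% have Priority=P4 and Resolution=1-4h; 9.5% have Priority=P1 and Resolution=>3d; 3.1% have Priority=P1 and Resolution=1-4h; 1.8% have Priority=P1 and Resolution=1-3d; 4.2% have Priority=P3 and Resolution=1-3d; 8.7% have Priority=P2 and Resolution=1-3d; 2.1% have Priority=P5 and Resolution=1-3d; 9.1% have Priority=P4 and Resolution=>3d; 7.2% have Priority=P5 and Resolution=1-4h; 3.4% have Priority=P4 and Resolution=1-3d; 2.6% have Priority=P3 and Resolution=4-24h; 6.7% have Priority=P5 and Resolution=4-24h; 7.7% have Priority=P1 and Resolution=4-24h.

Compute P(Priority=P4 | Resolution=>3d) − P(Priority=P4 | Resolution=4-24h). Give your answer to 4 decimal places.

P(Resolution=>3d) = 0.095 + 0.072 + 0.052 + 0.091 + 0.042 = 0.352; P(Priority=P4 | Resolution=>3d) = 0.091/0.352 = 0.25852.
P(Resolution=4-24h) = 0.077 + 0.023 + 0.026 + 0.030 + 0.067 = 0.223; P(Priority=P4 | Resolution=4-24h) = 0.030/0.223 = 0.13453.
Difference = 0.1240.

0.1240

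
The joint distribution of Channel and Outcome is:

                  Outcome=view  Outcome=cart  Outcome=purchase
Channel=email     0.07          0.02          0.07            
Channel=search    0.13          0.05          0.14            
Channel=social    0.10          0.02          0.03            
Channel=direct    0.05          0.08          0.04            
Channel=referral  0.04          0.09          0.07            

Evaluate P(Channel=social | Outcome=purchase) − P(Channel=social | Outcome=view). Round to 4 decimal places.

-0.1707

P(Outcome=purchase) = 0.07 + 0.14 + 0.03 + 0.04 + 0.07 = 0.35; P(Channel=social | Outcome=purchase) = 0.03/0.35 = 0.08571.
P(Outcome=view) = 0.07 + 0.13 + 0.10 + 0.05 + 0.04 = 0.39; P(Channel=social | Outcome=view) = 0.10/0.39 = 0.25641.
Difference = -0.1707.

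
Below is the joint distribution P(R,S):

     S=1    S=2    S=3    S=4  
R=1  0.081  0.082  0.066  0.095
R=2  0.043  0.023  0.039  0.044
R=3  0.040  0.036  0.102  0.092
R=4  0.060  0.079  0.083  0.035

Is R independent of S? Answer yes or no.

P(R=4) = 0.257 and P(S=4) = 0.266, so their product is 0.06836, but P(R=4, S=4) = 0.035. Since these differ, R and S are not independent.

no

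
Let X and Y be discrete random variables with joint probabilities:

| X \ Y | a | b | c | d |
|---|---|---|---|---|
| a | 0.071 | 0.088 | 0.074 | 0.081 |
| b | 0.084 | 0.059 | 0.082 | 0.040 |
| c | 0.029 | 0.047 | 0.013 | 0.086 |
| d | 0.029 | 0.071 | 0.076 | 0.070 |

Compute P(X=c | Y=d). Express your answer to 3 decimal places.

P(Y=d) = 0.081 + 0.040 + 0.086 + 0.070 = 0.277.
P(X=c | Y=d) = 0.086/0.277 = 0.310.

0.310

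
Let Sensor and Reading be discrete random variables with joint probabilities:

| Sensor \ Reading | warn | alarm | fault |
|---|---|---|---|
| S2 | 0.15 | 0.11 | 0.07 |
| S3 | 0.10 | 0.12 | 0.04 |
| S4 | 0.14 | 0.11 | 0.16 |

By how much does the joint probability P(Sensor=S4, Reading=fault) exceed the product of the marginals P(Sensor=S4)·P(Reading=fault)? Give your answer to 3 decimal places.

P(Sensor=S4) = 0.14 + 0.11 + 0.16 = 0.41.
P(Reading=fault) = 0.07 + 0.04 + 0.16 = 0.27.
P(Sensor=S4, Reading=fault) − P(Sensor=S4)P(Reading=fault) = 0.16 − 0.41×0.27 = 0.049.

0.049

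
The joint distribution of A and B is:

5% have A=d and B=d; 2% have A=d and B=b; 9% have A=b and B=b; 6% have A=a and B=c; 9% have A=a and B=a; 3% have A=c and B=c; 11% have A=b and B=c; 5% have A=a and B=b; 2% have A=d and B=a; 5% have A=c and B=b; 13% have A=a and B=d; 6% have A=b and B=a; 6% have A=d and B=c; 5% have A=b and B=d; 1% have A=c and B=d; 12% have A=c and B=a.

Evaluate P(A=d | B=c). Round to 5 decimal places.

0.23077

P(B=c) = 0.06 + 0.11 + 0.03 + 0.06 = 0.26.
P(A=d | B=c) = 0.06/0.26 = 0.23077.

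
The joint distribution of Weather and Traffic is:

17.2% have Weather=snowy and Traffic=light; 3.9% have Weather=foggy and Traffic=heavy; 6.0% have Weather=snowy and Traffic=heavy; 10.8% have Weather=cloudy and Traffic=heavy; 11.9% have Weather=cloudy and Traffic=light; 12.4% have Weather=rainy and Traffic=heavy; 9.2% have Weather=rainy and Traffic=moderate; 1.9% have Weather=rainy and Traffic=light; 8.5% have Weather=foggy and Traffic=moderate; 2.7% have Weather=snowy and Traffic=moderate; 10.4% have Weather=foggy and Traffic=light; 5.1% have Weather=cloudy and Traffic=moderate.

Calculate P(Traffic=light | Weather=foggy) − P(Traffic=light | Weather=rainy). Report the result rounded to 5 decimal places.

P(Weather=foggy) = 0.104 + 0.085 + 0.039 = 0.228; P(Traffic=light | Weather=foggy) = 0.104/0.228 = 0.456140.
P(Weather=rainy) = 0.019 + 0.092 + 0.124 = 0.235; P(Traffic=light | Weather=rainy) = 0.019/0.235 = 0.080851.
Difference = 0.37529.

0.37529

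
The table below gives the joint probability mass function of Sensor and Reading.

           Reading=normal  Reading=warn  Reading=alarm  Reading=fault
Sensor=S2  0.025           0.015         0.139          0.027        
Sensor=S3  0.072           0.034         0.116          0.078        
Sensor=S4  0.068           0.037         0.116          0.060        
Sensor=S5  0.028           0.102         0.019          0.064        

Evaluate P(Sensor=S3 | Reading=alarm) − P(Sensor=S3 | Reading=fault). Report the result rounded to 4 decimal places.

-0.0432

P(Reading=alarm) = 0.139 + 0.116 + 0.116 + 0.019 = 0.390; P(Sensor=S3 | Reading=alarm) = 0.116/0.390 = 0.29744.
P(Reading=fault) = 0.027 + 0.078 + 0.060 + 0.064 = 0.229; P(Sensor=S3 | Reading=fault) = 0.078/0.229 = 0.34061.
Difference = -0.0432.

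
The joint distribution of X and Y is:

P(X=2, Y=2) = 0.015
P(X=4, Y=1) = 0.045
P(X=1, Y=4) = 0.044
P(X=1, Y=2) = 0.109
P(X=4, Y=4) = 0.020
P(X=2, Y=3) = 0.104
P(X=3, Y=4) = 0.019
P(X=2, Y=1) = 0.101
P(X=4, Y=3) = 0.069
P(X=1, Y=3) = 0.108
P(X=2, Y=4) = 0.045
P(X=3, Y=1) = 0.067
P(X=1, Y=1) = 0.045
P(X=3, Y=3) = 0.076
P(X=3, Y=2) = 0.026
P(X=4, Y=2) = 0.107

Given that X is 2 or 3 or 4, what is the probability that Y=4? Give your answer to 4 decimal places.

0.1210

P(X=2) = 0.101 + 0.015 + 0.104 + 0.045 = 0.265.
P(X=3) = 0.067 + 0.026 + 0.076 + 0.019 = 0.188.
P(X=4) = 0.045 + 0.107 + 0.069 + 0.020 = 0.241.
P(X ∈ {2, 3, 4}) = 0.265 + 0.188 + 0.241 = 0.694; P(Y=4, X ∈ {2, 3, 4}) = 0.045 + 0.019 + 0.020 = 0.084.
P(Y=4 | X ∈ {2, 3, 4}) = 0.084/0.694 = 0.1210.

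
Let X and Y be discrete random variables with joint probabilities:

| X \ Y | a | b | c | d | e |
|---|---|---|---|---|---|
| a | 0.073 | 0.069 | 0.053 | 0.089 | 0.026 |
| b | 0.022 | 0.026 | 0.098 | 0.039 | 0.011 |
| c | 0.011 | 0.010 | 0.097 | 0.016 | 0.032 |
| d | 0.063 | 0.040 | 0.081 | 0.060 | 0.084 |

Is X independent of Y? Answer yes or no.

P(X=a) = 0.310 and P(Y=c) = 0.329, so their product is 0.10199, but P(X=a, Y=c) = 0.053. Since these differ, X and Y are not independent.

no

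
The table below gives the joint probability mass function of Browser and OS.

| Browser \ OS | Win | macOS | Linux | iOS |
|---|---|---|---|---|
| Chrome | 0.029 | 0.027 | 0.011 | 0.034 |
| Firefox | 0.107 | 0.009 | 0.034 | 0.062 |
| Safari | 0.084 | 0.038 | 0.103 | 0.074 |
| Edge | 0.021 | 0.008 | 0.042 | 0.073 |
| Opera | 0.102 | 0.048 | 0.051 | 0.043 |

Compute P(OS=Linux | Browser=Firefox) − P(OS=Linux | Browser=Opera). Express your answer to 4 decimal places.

-0.0486

P(Browser=Firefox) = 0.107 + 0.009 + 0.034 + 0.062 = 0.212; P(OS=Linux | Browser=Firefox) = 0.034/0.212 = 0.16038.
P(Browser=Opera) = 0.102 + 0.048 + 0.051 + 0.043 = 0.244; P(OS=Linux | Browser=Opera) = 0.051/0.244 = 0.20902.
Difference = -0.0486.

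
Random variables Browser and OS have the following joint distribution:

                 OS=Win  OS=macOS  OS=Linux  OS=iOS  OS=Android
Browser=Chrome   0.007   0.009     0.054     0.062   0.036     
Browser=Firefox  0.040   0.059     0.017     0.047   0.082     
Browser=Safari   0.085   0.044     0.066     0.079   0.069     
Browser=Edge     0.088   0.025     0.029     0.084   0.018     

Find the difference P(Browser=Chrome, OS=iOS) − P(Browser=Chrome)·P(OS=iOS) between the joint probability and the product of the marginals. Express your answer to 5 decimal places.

P(Browser=Chrome) = 0.007 + 0.009 + 0.054 + 0.062 + 0.036 = 0.168.
P(OS=iOS) = 0.062 + 0.047 + 0.079 + 0.084 = 0.272.
P(Browser=Chrome, OS=iOS) − P(Browser=Chrome)P(OS=iOS) = 0.062 − 0.168×0.272 = 0.01630.

0.01630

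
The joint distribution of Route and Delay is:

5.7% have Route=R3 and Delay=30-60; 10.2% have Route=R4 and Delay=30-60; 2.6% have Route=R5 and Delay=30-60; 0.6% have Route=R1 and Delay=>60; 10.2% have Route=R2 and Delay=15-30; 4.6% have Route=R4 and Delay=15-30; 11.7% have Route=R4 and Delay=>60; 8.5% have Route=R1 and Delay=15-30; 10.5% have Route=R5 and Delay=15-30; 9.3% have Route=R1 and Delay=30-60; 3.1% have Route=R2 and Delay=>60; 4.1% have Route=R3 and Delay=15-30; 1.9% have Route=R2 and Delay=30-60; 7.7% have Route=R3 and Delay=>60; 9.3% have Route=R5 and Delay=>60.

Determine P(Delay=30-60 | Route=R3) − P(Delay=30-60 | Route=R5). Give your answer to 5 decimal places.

0.20964

P(Route=R3) = 0.041 + 0.057 + 0.077 = 0.175; P(Delay=30-60 | Route=R3) = 0.057/0.175 = 0.325714.
P(Route=R5) = 0.105 + 0.026 + 0.093 = 0.224; P(Delay=30-60 | Route=R5) = 0.026/0.224 = 0.116071.
Difference = 0.20964.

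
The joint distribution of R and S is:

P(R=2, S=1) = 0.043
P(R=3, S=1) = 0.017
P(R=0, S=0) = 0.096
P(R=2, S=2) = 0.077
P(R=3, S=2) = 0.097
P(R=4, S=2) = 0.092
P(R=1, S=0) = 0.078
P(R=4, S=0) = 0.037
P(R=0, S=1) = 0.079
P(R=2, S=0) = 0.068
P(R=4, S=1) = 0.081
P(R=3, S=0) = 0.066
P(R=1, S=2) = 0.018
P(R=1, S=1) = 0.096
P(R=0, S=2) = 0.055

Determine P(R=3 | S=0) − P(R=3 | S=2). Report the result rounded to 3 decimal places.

P(S=0) = 0.096 + 0.078 + 0.068 + 0.066 + 0.037 = 0.345; P(R=3 | S=0) = 0.066/0.345 = 0.1913.
P(S=2) = 0.055 + 0.018 + 0.077 + 0.097 + 0.092 = 0.339; P(R=3 | S=2) = 0.097/0.339 = 0.2861.
Difference = -0.095.

-0.095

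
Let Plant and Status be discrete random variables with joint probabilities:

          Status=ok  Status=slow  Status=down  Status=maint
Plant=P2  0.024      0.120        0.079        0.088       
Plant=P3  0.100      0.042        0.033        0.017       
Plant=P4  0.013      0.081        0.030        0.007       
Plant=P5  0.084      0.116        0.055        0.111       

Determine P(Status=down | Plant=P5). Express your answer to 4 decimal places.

P(Plant=P5) = 0.084 + 0.116 + 0.055 + 0.111 = 0.366.
P(Status=down | Plant=P5) = 0.055/0.366 = 0.1503.

0.1503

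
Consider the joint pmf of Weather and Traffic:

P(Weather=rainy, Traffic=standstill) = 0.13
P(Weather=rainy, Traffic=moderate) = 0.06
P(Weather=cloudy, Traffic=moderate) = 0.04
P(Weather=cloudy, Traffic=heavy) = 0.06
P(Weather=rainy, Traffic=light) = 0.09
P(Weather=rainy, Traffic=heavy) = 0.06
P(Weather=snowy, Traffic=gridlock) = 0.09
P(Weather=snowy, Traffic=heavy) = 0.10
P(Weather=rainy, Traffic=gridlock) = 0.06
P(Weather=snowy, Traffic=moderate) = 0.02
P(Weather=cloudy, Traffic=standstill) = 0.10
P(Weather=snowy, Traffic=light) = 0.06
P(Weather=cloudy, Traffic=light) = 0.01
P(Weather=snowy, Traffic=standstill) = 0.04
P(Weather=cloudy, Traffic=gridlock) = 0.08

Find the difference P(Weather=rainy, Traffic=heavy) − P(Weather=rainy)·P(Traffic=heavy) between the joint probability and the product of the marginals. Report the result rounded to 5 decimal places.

-0.02800

P(Weather=rainy) = 0.09 + 0.06 + 0.06 + 0.06 + 0.13 = 0.40.
P(Traffic=heavy) = 0.06 + 0.06 + 0.10 = 0.22.
P(Weather=rainy, Traffic=heavy) − P(Weather=rainy)P(Traffic=heavy) = 0.06 − 0.40×0.22 = -0.02800.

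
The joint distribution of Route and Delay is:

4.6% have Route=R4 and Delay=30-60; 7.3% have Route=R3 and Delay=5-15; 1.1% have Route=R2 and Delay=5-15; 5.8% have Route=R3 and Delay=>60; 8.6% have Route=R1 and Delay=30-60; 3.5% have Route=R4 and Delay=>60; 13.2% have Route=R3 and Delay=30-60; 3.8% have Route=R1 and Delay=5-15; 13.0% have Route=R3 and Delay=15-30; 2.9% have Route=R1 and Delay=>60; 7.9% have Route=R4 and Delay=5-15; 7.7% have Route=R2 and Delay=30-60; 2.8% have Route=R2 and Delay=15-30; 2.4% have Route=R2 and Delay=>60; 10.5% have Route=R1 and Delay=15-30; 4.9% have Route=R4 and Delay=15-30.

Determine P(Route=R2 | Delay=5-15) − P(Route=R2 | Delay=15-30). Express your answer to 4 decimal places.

-0.0350

P(Delay=5-15) = 0.038 + 0.011 + 0.073 + 0.079 = 0.201; P(Route=R2 | Delay=5-15) = 0.011/0.201 = 0.05473.
P(Delay=15-30) = 0.105 + 0.028 + 0.130 + 0.049 = 0.312; P(Route=R2 | Delay=15-30) = 0.028/0.312 = 0.08974.
Difference = -0.0350.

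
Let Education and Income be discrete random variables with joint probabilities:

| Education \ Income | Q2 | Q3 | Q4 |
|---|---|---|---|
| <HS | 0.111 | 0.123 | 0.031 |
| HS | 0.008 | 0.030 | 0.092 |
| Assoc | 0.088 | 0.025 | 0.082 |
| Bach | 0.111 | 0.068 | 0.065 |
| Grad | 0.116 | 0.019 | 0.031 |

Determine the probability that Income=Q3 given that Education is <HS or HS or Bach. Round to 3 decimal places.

0.346

P(Education=<HS) = 0.111 + 0.123 + 0.031 = 0.265.
P(Education=HS) = 0.008 + 0.030 + 0.092 = 0.130.
P(Education=Bach) = 0.111 + 0.068 + 0.065 = 0.244.
P(Education ∈ {<HS, HS, Bach}) = 0.265 + 0.130 + 0.244 = 0.639; P(Income=Q3, Education ∈ {<HS, HS, Bach}) = 0.123 + 0.030 + 0.068 = 0.221.
P(Income=Q3 | Education ∈ {<HS, HS, Bach}) = 0.221/0.639 = 0.346.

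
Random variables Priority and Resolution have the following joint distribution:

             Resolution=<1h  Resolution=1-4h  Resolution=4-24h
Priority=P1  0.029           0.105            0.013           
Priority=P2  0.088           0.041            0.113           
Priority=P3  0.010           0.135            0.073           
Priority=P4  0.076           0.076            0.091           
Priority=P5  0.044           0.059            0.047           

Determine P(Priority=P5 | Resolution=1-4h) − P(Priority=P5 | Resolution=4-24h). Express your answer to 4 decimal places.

P(Resolution=1-4h) = 0.105 + 0.041 + 0.135 + 0.076 + 0.059 = 0.416; P(Priority=P5 | Resolution=1-4h) = 0.059/0.416 = 0.14183.
P(Resolution=4-24h) = 0.013 + 0.113 + 0.073 + 0.091 + 0.047 = 0.337; P(Priority=P5 | Resolution=4-24h) = 0.047/0.337 = 0.13947.
Difference = 0.0024.

0.0024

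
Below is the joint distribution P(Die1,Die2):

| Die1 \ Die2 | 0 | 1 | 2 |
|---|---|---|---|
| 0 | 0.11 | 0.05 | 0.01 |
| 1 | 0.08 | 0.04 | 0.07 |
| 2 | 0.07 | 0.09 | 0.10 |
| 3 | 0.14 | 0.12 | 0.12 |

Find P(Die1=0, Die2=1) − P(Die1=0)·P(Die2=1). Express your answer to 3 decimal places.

-0.001

P(Die1=0) = 0.11 + 0.05 + 0.01 = 0.17.
P(Die2=1) = 0.05 + 0.04 + 0.09 + 0.12 = 0.30.
P(Die1=0, Die2=1) − P(Die1=0)P(Die2=1) = 0.05 − 0.17×0.30 = -0.001.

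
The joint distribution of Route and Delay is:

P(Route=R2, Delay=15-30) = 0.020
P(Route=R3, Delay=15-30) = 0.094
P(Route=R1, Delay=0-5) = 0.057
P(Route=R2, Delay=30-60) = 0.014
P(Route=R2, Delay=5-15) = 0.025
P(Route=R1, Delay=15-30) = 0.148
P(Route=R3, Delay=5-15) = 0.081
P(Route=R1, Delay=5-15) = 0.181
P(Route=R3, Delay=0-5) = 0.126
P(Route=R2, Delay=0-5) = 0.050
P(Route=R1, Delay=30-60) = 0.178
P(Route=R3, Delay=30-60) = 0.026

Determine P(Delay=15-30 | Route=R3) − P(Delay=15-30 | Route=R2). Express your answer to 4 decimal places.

0.1040

P(Route=R3) = 0.126 + 0.081 + 0.094 + 0.026 = 0.327; P(Delay=15-30 | Route=R3) = 0.094/0.327 = 0.28746.
P(Route=R2) = 0.050 + 0.025 + 0.020 + 0.014 = 0.109; P(Delay=15-30 | Route=R2) = 0.020/0.109 = 0.18349.
Difference = 0.1040.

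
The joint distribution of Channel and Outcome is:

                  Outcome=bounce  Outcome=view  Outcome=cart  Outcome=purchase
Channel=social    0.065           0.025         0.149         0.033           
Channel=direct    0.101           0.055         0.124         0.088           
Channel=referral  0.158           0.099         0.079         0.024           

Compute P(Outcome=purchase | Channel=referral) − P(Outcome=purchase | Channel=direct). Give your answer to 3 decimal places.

P(Channel=referral) = 0.158 + 0.099 + 0.079 + 0.024 = 0.360; P(Outcome=purchase | Channel=referral) = 0.024/0.360 = 0.0667.
P(Channel=direct) = 0.101 + 0.055 + 0.124 + 0.088 = 0.368; P(Outcome=purchase | Channel=direct) = 0.088/0.368 = 0.2391.
Difference = -0.172.

-0.172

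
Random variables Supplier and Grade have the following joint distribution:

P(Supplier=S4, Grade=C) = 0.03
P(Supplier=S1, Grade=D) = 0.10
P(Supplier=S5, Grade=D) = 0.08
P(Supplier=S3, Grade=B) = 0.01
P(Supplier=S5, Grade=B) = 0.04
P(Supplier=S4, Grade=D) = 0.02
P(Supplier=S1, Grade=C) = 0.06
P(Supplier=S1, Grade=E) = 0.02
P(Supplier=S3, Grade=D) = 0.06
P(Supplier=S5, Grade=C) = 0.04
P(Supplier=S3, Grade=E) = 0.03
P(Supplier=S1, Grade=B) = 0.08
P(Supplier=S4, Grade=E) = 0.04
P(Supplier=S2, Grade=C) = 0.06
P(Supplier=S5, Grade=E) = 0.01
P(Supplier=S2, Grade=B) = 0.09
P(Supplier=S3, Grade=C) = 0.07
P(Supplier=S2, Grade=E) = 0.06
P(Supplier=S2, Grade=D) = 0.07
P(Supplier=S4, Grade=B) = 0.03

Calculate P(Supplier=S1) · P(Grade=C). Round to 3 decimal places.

P(Supplier=S1) = 0.08 + 0.06 + 0.10 + 0.02 = 0.26.
P(Grade=C) = 0.06 + 0.06 + 0.07 + 0.03 + 0.04 = 0.26.
Product: 0.26 × 0.26 = 0.068.

0.068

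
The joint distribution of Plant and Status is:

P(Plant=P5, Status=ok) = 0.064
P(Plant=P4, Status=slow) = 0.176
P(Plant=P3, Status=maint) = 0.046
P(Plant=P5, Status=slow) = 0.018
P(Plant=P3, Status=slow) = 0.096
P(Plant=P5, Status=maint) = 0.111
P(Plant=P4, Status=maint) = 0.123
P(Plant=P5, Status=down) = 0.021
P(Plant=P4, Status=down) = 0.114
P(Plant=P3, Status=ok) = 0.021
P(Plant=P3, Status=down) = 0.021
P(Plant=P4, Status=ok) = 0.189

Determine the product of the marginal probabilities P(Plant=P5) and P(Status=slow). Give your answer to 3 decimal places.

0.062

P(Plant=P5) = 0.064 + 0.018 + 0.021 + 0.111 = 0.214.
P(Status=slow) = 0.096 + 0.176 + 0.018 = 0.290.
Product: 0.214 × 0.290 = 0.062.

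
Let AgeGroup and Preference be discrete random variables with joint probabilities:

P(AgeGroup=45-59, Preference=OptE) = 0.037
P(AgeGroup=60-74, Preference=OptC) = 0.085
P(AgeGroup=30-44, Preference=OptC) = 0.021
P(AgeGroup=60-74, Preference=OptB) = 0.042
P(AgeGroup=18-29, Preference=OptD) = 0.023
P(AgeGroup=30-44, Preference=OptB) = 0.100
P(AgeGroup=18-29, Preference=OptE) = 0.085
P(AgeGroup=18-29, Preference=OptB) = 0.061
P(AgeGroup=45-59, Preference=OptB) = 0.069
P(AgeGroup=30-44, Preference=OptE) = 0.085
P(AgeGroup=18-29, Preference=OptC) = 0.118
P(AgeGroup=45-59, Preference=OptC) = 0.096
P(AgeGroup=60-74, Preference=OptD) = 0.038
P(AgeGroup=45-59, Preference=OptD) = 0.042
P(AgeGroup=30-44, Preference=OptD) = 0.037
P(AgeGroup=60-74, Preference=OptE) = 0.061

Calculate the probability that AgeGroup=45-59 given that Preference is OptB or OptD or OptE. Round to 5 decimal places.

0.21765

P(Preference=OptB) = 0.061 + 0.100 + 0.069 + 0.042 = 0.272.
P(Preference=OptD) = 0.023 + 0.037 + 0.042 + 0.038 = 0.140.
P(Preference=OptE) = 0.085 + 0.085 + 0.037 + 0.061 = 0.268.
P(Preference ∈ {OptB, OptD, OptE}) = 0.272 + 0.140 + 0.268 = 0.680; P(AgeGroup=45-59, Preference ∈ {OptB, OptD, OptE}) = 0.069 + 0.042 + 0.037 = 0.148.
P(AgeGroup=45-59 | Preference ∈ {OptB, OptD, OptE}) = 0.148/0.680 = 0.21765.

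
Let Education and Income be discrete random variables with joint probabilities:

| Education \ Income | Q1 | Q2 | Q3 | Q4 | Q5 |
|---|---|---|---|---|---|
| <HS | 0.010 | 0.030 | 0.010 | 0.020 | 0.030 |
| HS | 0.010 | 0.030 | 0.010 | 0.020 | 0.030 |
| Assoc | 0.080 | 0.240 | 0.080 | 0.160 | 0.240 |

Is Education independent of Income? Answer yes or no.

Every cell satisfies P(Education,Income) = P(Education)·P(Income). For instance P(Education=Assoc) = 0.800, P(Income=Q1) = 0.100, and 0.800×0.100 = 0.080 matches the joint entry. So Education and Income are independent.

yes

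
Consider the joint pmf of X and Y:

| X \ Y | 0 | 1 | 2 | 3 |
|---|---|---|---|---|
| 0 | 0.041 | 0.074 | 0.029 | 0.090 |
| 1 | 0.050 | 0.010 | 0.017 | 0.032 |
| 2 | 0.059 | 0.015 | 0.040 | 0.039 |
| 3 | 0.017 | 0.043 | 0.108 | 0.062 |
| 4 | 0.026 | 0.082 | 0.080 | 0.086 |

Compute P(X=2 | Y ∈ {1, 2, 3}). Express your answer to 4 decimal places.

P(Y=1) = 0.074 + 0.010 + 0.015 + 0.043 + 0.082 = 0.224.
P(Y=2) = 0.029 + 0.017 + 0.040 + 0.108 + 0.080 = 0.274.
P(Y=3) = 0.090 + 0.032 + 0.039 + 0.062 + 0.086 = 0.309.
P(Y ∈ {1, 2, 3}) = 0.224 + 0.274 + 0.309 = 0.807; P(X=2, Y ∈ {1, 2, 3}) = 0.015 + 0.040 + 0.039 = 0.094.
P(X=2 | Y ∈ {1, 2, 3}) = 0.094/0.807 = 0.1165.

0.1165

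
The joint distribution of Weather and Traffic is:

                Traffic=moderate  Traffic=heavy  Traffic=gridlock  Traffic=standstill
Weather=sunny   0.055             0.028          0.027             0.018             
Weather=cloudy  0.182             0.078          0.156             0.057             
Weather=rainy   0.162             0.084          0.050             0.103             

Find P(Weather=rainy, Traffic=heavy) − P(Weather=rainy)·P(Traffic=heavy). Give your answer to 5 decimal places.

0.00819

P(Weather=rainy) = 0.162 + 0.084 + 0.050 + 0.103 = 0.399.
P(Traffic=heavy) = 0.028 + 0.078 + 0.084 = 0.190.
P(Weather=rainy, Traffic=heavy) − P(Weather=rainy)P(Traffic=heavy) = 0.084 − 0.399×0.190 = 0.00819.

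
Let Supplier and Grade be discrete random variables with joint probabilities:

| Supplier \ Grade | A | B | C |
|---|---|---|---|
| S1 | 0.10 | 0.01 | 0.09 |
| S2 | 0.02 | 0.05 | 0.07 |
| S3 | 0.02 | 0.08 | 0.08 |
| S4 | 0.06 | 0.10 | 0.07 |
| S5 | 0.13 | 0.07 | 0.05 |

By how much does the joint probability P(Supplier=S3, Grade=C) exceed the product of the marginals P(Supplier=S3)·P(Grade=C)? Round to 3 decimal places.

P(Supplier=S3) = 0.02 + 0.08 + 0.08 = 0.18.
P(Grade=C) = 0.09 + 0.07 + 0.08 + 0.07 + 0.05 = 0.36.
P(Supplier=S3, Grade=C) − P(Supplier=S3)P(Grade=C) = 0.08 − 0.18×0.36 = 0.015.

0.015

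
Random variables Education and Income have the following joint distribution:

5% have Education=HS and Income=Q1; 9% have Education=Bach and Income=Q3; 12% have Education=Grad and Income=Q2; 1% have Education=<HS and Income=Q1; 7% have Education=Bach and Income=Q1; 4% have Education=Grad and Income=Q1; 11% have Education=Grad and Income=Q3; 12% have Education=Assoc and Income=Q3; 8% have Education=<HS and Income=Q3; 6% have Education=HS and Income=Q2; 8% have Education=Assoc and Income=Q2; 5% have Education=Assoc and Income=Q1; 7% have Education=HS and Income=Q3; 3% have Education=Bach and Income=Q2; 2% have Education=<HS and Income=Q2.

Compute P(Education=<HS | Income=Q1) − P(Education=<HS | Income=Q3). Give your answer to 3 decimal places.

-0.125

P(Income=Q1) = 0.01 + 0.05 + 0.05 + 0.07 + 0.04 = 0.22; P(Education=<HS | Income=Q1) = 0.01/0.22 = 0.0455.
P(Income=Q3) = 0.08 + 0.07 + 0.12 + 0.09 + 0.11 = 0.47; P(Education=<HS | Income=Q3) = 0.08/0.47 = 0.1702.
Difference = -0.125.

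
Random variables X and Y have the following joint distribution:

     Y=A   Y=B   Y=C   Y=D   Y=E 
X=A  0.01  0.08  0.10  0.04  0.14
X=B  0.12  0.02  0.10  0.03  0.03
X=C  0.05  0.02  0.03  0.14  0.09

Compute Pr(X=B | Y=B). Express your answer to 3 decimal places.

P(Y=B) = 0.08 + 0.02 + 0.02 = 0.12.
P(X=B | Y=B) = 0.02/0.12 = 0.167.

0.167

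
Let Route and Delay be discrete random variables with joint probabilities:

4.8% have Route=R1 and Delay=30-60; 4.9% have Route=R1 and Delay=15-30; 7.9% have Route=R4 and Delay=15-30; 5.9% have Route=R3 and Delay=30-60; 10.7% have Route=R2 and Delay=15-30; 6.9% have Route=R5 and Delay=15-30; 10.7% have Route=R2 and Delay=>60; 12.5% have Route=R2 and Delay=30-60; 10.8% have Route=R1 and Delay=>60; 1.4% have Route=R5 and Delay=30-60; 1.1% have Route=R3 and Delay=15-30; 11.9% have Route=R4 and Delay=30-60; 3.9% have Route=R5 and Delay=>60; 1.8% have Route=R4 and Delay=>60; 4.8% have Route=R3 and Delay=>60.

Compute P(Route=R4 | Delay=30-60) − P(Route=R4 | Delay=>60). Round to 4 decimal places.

P(Delay=30-60) = 0.048 + 0.125 + 0.059 + 0.119 + 0.014 = 0.365; P(Route=R4 | Delay=30-60) = 0.119/0.365 = 0.32603.
P(Delay=>60) = 0.108 + 0.107 + 0.048 + 0.018 + 0.039 = 0.320; P(Route=R4 | Delay=>60) = 0.018/0.320 = 0.05625.
Difference = 0.2698.

0.2698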